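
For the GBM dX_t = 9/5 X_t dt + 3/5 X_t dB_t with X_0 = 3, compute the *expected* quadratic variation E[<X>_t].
E[<X>_t] = 9*exp(99*t/25)/11 - 9/11

<X>_t = int_0^t ((3/5) * X_s)^2 ds. Taking expectation inside the integral: E[<X>_t] = (3/5)^2 * int_0^t E[X_s^2] ds. For GBM, E[X_s^2] = x_0^2 * exp((2 mu + sigma^2) s). Integrating:
  E[<X>_t] = (3/5)^2 * 3^2 * (exp((2*(9/5) + (3/5)^2) t) - 1) / (2*(9/5) + (3/5)^2)
           = (3/5)^2 * 3^2 * (exp((99/25) t) - 1) / (99/25) = 9*exp(99*t/25)/11 - 9/11.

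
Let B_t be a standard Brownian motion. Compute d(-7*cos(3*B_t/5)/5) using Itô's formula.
d(-7*cos(3*B_t/5)/5) = (63*cos(3*B_t/5)/250) dt + (21*sin(3*B_t/5)/25) dB_t

Itô's formula for f(B_t) gives d f(B_t) = f'(B_t) dB_t + (1/2) f''(B_t) dt. Compute derivatives of f(x) = -7*cos(3*x/5)/5:
  f'(x)  = 21*sin(3*x/5)/25
  f''(x) = 63*cos(3*x/5)/125
Substitute x = B_t and multiply the f'' term by 1/2:
  drift     = (1/2) * (63*cos(3*x/5)/125) evaluated at B_t = 63*cos(3*B_t/5)/250
  diffusion = (21*sin(3*x/5)/25) evaluated at B_t = 21*sin(3*B_t/5)/25
Therefore d(-7*cos(3*B_t/5)/5) = (63*cos(3*B_t/5)/250) dt + (21*sin(3*B_t/5)/25) dB_t.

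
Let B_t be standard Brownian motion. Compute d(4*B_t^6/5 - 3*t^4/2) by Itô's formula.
d(4*B_t^6/5 - 3*t^4/2) = (12*B_t^4 - 6*t^3) dt + (24*B_t^5/5) dB_t

Itô's formula for f(t, x): d f(t, B_t) = (f_t + (1/2) f_xx) dt + f_x dB_t. Compute partials of f(t, x) = -3*t^4/2 + 4*x^6/5:
  f_t(t,x)  = -6*t^3
  f_x(t,x)  = 24*x^5/5
  f_xx(t,x) = 24*x^4
Assemble drift = f_t + (1/2) f_xx = -6*t^3 + 12*x^4 and diffusion = f_x = 24*x^5/5. Substituting x = B_t:
  d(4*B_t^6/5 - 3*t^4/2) = (12*B_t^4 - 6*t^3) dt + (24*B_t^5/5) dB_t.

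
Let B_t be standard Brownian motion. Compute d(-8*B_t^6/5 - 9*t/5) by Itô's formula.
d(-8*B_t^6/5 - 9*t/5) = (-24*B_t^4 - 9/5) dt + (-48*B_t^5/5) dB_t

Itô's formula for f(t, x): d f(t, B_t) = (f_t + (1/2) f_xx) dt + f_x dB_t. Compute partials of f(t, x) = -9*t/5 - 8*x^6/5:
  f_t(t,x)  = -9/5
  f_x(t,x)  = -48*x^5/5
  f_xx(t,x) = -48*x^4
Assemble drift = f_t + (1/2) f_xx = -24*x^4 - 9/5 and diffusion = f_x = -48*x^5/5. Substituting x = B_t:
  d(-8*B_t^6/5 - 9*t/5) = (-24*B_t^4 - 9/5) dt + (-48*B_t^5/5) dB_t.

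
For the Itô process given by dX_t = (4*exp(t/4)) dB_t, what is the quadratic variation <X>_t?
<X>_t = 32*exp(t/2) - 32

For an Itô process dX_t = a(t) dt + b(t) dB_t, the quadratic variation is <X>_t = int_0^t b(s)^2 ds (the drift term does not contribute). Here b(s) = 4*exp(s/4), so
  b(s)^2 = 16*exp(s/2).
Integrating from 0 to t:
  <X>_t = int_0^t (16*exp(s/2)) ds = 32*exp(t/2) - 32.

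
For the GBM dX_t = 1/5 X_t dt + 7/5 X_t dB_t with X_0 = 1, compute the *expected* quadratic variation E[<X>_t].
E[<X>_t] = 49*exp(59*t/25)/59 - 49/59

<X>_t = int_0^t ((7/5) * X_s)^2 ds. Taking expectation inside the integral: E[<X>_t] = (7/5)^2 * int_0^t E[X_s^2] ds. For GBM, E[X_s^2] = x_0^2 * exp((2 mu + sigma^2) s). Integrating:
  E[<X>_t] = (7/5)^2 * 1^2 * (exp((2*(1/5) + (7/5)^2) t) - 1) / (2*(1/5) + (7/5)^2)
           = (7/5)^2 * 1^2 * (exp((59/25) t) - 1) / (59/25) = 49*exp(59*t/25)/59 - 49/59.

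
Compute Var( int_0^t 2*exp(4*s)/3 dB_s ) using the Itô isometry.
Var = exp(8*t)/18 - 1/18

The Itô integral of a deterministic integrand f(s) has mean 0 because each increment f(s) * (B_{s+ds} - B_s) has mean 0. By the Itô isometry:
  Var( int_0^t f(s) dB_s ) = E[ (int_0^t f(s) dB_s)^2 ] = int_0^t f(s)^2 ds.
Here f(s) = 2*exp(4*s)/3, so f(s)^2 = 4*exp(8*s)/9. Integrate:
  int_0^t (4*exp(8*s)/9) ds = exp(8*t)/18 - 1/18.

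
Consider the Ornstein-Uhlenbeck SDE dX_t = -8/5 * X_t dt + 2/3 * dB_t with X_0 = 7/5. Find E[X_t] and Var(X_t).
E[X_t] = 7*exp(-8*t/5)/5; Var(X_t) = 5/36 - 5*exp(-16*t/5)/36

The OU SDE dX = -theta X dt + sigma dB admits the integrating factor exp(theta t): d(exp(theta t) X_t) = sigma exp(theta t) dB_t. Integrating from 0 to t:
  X_t = x_0 * exp(-theta t) + sigma * int_0^t exp(-theta (t-s)) dB_s.
The Itô integral has mean 0 and (by the Itô isometry) variance sigma^2 * int_0^t exp(-2 theta (t - s)) ds = sigma^2 * (1 - exp(-2 theta t)) / (2 theta).
With theta = 8/5, sigma = 2/3, x_0 = 7/5:
  E[X_t] = 7/5 * exp(-8/5 t) = 7*exp(-8*t/5)/5
  Var(X_t) = (2/3)^2 * (1 - exp(-2*8/5 t)) / (2 * 8/5) = 5/36 - 5*exp(-16*t/5)/36.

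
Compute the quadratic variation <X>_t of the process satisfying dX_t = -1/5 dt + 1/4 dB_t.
<X>_t = t/16

For an Itô process dX_t = a(t) dt + b(t) dB_t, the quadratic variation is <X>_t = int_0^t b(s)^2 ds (the drift term does not contribute). Here b(s) = 1/4, so
  b(s)^2 = 1/16.
Integrating from 0 to t:
  <X>_t = int_0^t (1/16) ds = t/16.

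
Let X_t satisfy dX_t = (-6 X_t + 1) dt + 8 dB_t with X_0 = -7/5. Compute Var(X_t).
Var(X_t) = 16/3 - 16*exp(-12*t)/3

The variance V(t) = Var(X_t) satisfies V'(t) = 2 a V(t) + c^2 with V(0) = 0 (drift coefficient is linear in X, diffusion is constant). With a = -6, c = 8, the solution is
  V(t) = (c^2 / (2 a)) * (exp(2 a t) - 1)
       = (8^2 / (2*(-6))) * (exp((-12) t) - 1)
       = 16/3 - 16*exp(-12*t)/3.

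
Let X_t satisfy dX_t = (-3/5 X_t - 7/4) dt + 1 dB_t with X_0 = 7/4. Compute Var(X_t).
Var(X_t) = 5/6 - 5*exp(-6*t/5)/6

The variance V(t) = Var(X_t) satisfies V'(t) = 2 a V(t) + c^2 with V(0) = 0 (drift coefficient is linear in X, diffusion is constant). With a = -3/5, c = 1, the solution is
  V(t) = (c^2 / (2 a)) * (exp(2 a t) - 1)
       = (1^2 / (2*(-3/5))) * (exp((-6/5) t) - 1)
       = 5/6 - 5*exp(-6*t/5)/6.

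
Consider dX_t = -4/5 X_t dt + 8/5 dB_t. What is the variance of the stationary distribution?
lim Var(X_t) = 8/5

The OU SDE dX = -theta X dt + sigma dB admits the integrating factor exp(theta t): d(exp(theta t) X_t) = sigma exp(theta t) dB_t. Integrating from 0 to t gives X_t = x_0 * exp(-theta t) + sigma * int_0^t exp(-theta (t-s)) dB_s for any initial x_0. The Itô integral has variance (by the Itô isometry) sigma^2 * int_0^t exp(-2 theta (t - s)) ds = sigma^2 * (1 - exp(-2 theta t)) / (2 theta), independent of x_0.
With theta = 4/5, sigma = 8/5:
  Var(X_t) = (8/5)^2 * (1 - exp(-2*4/5 t)) / (2 * 4/5) = 8/5 - 8*exp(-8*t/5)/5.
As t -> infinity, exp(-2*4/5 t) -> 0, so the stationary variance is sigma^2 / (2 theta) = 8/5.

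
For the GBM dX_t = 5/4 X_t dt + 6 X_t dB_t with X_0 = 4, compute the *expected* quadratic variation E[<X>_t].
E[<X>_t] = 1152*exp(77*t/2)/77 - 1152/77

<X>_t = int_0^t (6 * X_s)^2 ds. Taking expectation inside the integral: E[<X>_t] = 6^2 * int_0^t E[X_s^2] ds. For GBM, E[X_s^2] = x_0^2 * exp((2 mu + sigma^2) s). Integrating:
  E[<X>_t] = 6^2 * 4^2 * (exp((2*(5/4) + 6^2) t) - 1) / (2*(5/4) + 6^2)
           = 6^2 * 4^2 * (exp((77/2) t) - 1) / (77/2) = 1152*exp(77*t/2)/77 - 1152/77.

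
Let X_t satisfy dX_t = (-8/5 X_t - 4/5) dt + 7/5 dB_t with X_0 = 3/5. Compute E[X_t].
E[X_t] = -1/2 + 11*exp(-8*t/5)/10

Taking expectations and using E[dB_t] = 0, the mean m(t) = E[X_t] satisfies the ODE m'(t) = a m(t) + b with m(0) = x_0. With a = -8/5, b = -4/5, x_0 = 3/5, the solution is
  m(t) = x_0 * exp(a t) + (b/a) * (exp(a t) - 1)
       = (3/5) * exp((-8/5) t) + ((-4/5)/(-8/5)) * (exp((-8/5) t) - 1)
       = -1/2 + 11*exp(-8*t/5)/10.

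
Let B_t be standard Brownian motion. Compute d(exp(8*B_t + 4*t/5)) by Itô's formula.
d(exp(8*B_t + 4*t/5)) = (164*exp(8*B_t + 4*t/5)/5) dt + (8*exp(8*B_t + 4*t/5)) dB_t

Itô's formula for f(t, x): d f(t, B_t) = (f_t + (1/2) f_xx) dt + f_x dB_t. Compute partials of f(t, x) = exp(4*t/5 + 8*x):
  f_t(t,x)  = 4*exp(4*t/5 + 8*x)/5
  f_x(t,x)  = 8*exp(4*t/5 + 8*x)
  f_xx(t,x) = 64*exp(4*t/5 + 8*x)
Assemble drift = f_t + (1/2) f_xx = 164*exp(4*t/5 + 8*x)/5 and diffusion = f_x = 8*exp(4*t/5 + 8*x). Substituting x = B_t:
  d(exp(8*B_t + 4*t/5)) = (164*exp(8*B_t + 4*t/5)/5) dt + (8*exp(8*B_t + 4*t/5)) dB_t.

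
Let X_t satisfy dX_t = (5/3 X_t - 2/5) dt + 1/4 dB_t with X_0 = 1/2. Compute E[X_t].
E[X_t] = 13*exp(5*t/3)/50 + 6/25

Taking expectations and using E[dB_t] = 0, the mean m(t) = E[X_t] satisfies the ODE m'(t) = a m(t) + b with m(0) = x_0. With a = 5/3, b = -2/5, x_0 = 1/2, the solution is
  m(t) = x_0 * exp(a t) + (b/a) * (exp(a t) - 1)
       = (1/2) * exp((5/3) t) + ((-2/5)/(5/3)) * (exp((5/3) t) - 1)
       = 13*exp(5*t/3)/50 + 6/25.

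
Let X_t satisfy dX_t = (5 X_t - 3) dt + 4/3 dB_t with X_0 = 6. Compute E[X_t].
E[X_t] = 27*exp(5*t)/5 + 3/5

Taking expectations and using E[dB_t] = 0, the mean m(t) = E[X_t] satisfies the ODE m'(t) = a m(t) + b with m(0) = x_0. With a = 5, b = -3, x_0 = 6, the solution is
  m(t) = x_0 * exp(a t) + (b/a) * (exp(a t) - 1)
       = 6 * exp(5 t) + ((-3)/5) * (exp(5 t) - 1)
       = 27*exp(5*t)/5 + 3/5.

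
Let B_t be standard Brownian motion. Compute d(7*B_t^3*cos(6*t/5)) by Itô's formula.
d(7*B_t^3*cos(6*t/5)) = (21*B_t*(-2*B_t^2*sin(6*t/5)/5 + cos(6*t/5))) dt + (21*B_t^2*cos(6*t/5)) dB_t

Itô's formula for f(t, x): d f(t, B_t) = (f_t + (1/2) f_xx) dt + f_x dB_t. Compute partials of f(t, x) = 7*x^3*cos(6*t/5):
  f_t(t,x)  = -42*x^3*sin(6*t/5)/5
  f_x(t,x)  = 21*x^2*cos(6*t/5)
  f_xx(t,x) = 42*x*cos(6*t/5)
Assemble drift = f_t + (1/2) f_xx = 21*x*(-2*x^2*sin(6*t/5)/5 + cos(6*t/5)) and diffusion = f_x = 21*x^2*cos(6*t/5). Substituting x = B_t:
  d(7*B_t^3*cos(6*t/5)) = (21*B_t*(-2*B_t^2*sin(6*t/5)/5 + cos(6*t/5))) dt + (21*B_t^2*cos(6*t/5)) dB_t.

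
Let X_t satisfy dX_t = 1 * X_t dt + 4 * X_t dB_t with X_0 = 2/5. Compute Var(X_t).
Var(X_t) = 4*(exp(16*t) - 1)*exp(2*t)/25

For GBM dX = mu X dt + sigma X dB with X_0 = x_0, apply Itô to Y = log X: dY = (mu - sigma^2/2) dt + sigma dB, so Y_t = log(x_0) + (mu - sigma^2/2) t + sigma B_t and hence X_t = x_0 * exp((mu - sigma^2/2) t + sigma B_t).
With mu = 1, sigma = 4, x_0 = 2/5, this gives:
  X_t = 2/5 * exp((-7) * t + (4) * B_t).
Since sigma*B_t ~ Normal(0, sigma^2 t), E[exp(sigma*B_t)] = exp(sigma^2 t / 2); so E[X_t] = x_0 * exp((mu - sigma^2/2) t) * exp(sigma^2 t / 2) = x_0 * exp(mu t) = 2*exp(t)/5.
Var(X_t) = E[X_t^2] - (E[X_t])^2 = x_0^2 * exp(2 mu t) * (exp(sigma^2 t) - 1) = 4*(exp(16*t) - 1)*exp(2*t)/25.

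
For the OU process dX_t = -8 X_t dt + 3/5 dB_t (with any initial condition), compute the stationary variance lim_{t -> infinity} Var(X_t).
lim Var(X_t) = 9/400

The OU SDE dX = -theta X dt + sigma dB admits the integrating factor exp(theta t): d(exp(theta t) X_t) = sigma exp(theta t) dB_t. Integrating from 0 to t gives X_t = x_0 * exp(-theta t) + sigma * int_0^t exp(-theta (t-s)) dB_s for any initial x_0. The Itô integral has variance (by the Itô isometry) sigma^2 * int_0^t exp(-2 theta (t - s)) ds = sigma^2 * (1 - exp(-2 theta t)) / (2 theta), independent of x_0.
With theta = 8, sigma = 3/5:
  Var(X_t) = (3/5)^2 * (1 - exp(-2*8 t)) / (2 * 8) = 9/400 - 9*exp(-16*t)/400.
As t -> infinity, exp(-2*8 t) -> 0, so the stationary variance is sigma^2 / (2 theta) = 9/400.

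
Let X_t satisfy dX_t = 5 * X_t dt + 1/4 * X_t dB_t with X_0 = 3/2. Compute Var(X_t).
Var(X_t) = 9*(exp(t/16) - 1)*exp(10*t)/4

For GBM dX = mu X dt + sigma X dB with X_0 = x_0, apply Itô to Y = log X: dY = (mu - sigma^2/2) dt + sigma dB, so Y_t = log(x_0) + (mu - sigma^2/2) t + sigma B_t and hence X_t = x_0 * exp((mu - sigma^2/2) t + sigma B_t).
With mu = 5, sigma = 1/4, x_0 = 3/2, this gives:
  X_t = 3/2 * exp((159/32) * t + (1/4) * B_t).
Since sigma*B_t ~ Normal(0, sigma^2 t), E[exp(sigma*B_t)] = exp(sigma^2 t / 2); so E[X_t] = x_0 * exp((mu - sigma^2/2) t) * exp(sigma^2 t / 2) = x_0 * exp(mu t) = 3*exp(5*t)/2.
Var(X_t) = E[X_t^2] - (E[X_t])^2 = x_0^2 * exp(2 mu t) * (exp(sigma^2 t) - 1) = 9*(exp(t/16) - 1)*exp(10*t)/4.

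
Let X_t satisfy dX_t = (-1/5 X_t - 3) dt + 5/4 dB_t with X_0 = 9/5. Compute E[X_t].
E[X_t] = -15 + 84*exp(-t/5)/5

Taking expectations and using E[dB_t] = 0, the mean m(t) = E[X_t] satisfies the ODE m'(t) = a m(t) + b with m(0) = x_0. With a = -1/5, b = -3, x_0 = 9/5, the solution is
  m(t) = x_0 * exp(a t) + (b/a) * (exp(a t) - 1)
       = (9/5) * exp((-1/5) t) + ((-3)/(-1/5)) * (exp((-1/5) t) - 1)
       = -15 + 84*exp(-t/5)/5.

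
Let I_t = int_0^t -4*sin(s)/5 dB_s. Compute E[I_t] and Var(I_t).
E[I_t] = 0; Var(I_t) = 8*t/25 - 4*sin(2*t)/25

The Itô integral of a deterministic integrand f(s) has mean 0 because each increment f(s) * (B_{s+ds} - B_s) has mean 0. By the Itô isometry:
  Var( int_0^t f(s) dB_s ) = E[ (int_0^t f(s) dB_s)^2 ] = int_0^t f(s)^2 ds.
Here f(s) = -4*sin(s)/5, so f(s)^2 = 16*sin(s)^2/25. Integrate:
  int_0^t (16*sin(s)^2/25) ds = 8*t/25 - 4*sin(2*t)/25.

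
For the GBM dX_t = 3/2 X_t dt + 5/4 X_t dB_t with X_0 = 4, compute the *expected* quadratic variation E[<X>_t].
E[<X>_t] = 400*exp(73*t/16)/73 - 400/73

<X>_t = int_0^t ((5/4) * X_s)^2 ds. Taking expectation inside the integral: E[<X>_t] = (5/4)^2 * int_0^t E[X_s^2] ds. For GBM, E[X_s^2] = x_0^2 * exp((2 mu + sigma^2) s). Integrating:
  E[<X>_t] = (5/4)^2 * 4^2 * (exp((2*(3/2) + (5/4)^2) t) - 1) / (2*(3/2) + (5/4)^2)
           = (5/4)^2 * 4^2 * (exp((73/16) t) - 1) / (73/16) = 400*exp(73*t/16)/73 - 400/73.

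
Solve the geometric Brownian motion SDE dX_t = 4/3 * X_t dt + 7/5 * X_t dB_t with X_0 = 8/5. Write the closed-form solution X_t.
X_t = 8/5 * exp((53/150) * t + (7/5) * B_t)

For GBM dX = mu X dt + sigma X dB with X_0 = x_0, apply Itô to Y = log X: dY = (mu - sigma^2/2) dt + sigma dB, so Y_t = log(x_0) + (mu - sigma^2/2) t + sigma B_t and hence X_t = x_0 * exp((mu - sigma^2/2) t + sigma B_t).
With mu = 4/3, sigma = 7/5, x_0 = 8/5, this gives:
  X_t = 8/5 * exp((53/150) * t + (7/5) * B_t).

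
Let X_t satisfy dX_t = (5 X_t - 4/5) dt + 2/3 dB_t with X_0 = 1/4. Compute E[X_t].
E[X_t] = 9*exp(5*t)/100 + 4/25

Taking expectations and using E[dB_t] = 0, the mean m(t) = E[X_t] satisfies the ODE m'(t) = a m(t) + b with m(0) = x_0. With a = 5, b = -4/5, x_0 = 1/4, the solution is
  m(t) = x_0 * exp(a t) + (b/a) * (exp(a t) - 1)
       = (1/4) * exp(5 t) + ((-4/5)/5) * (exp(5 t) - 1)
       = 9*exp(5*t)/100 + 4/25.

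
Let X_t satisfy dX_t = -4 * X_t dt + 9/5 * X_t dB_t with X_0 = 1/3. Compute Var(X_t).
Var(X_t) = (exp(81*t/25) - 1)*exp(-8*t)/9

For GBM dX = mu X dt + sigma X dB with X_0 = x_0, apply Itô to Y = log X: dY = (mu - sigma^2/2) dt + sigma dB, so Y_t = log(x_0) + (mu - sigma^2/2) t + sigma B_t and hence X_t = x_0 * exp((mu - sigma^2/2) t + sigma B_t).
With mu = -4, sigma = 9/5, x_0 = 1/3, this gives:
  X_t = 1/3 * exp((-281/50) * t + (9/5) * B_t).
Since sigma*B_t ~ Normal(0, sigma^2 t), E[exp(sigma*B_t)] = exp(sigma^2 t / 2); so E[X_t] = x_0 * exp((mu - sigma^2/2) t) * exp(sigma^2 t / 2) = x_0 * exp(mu t) = exp(-4*t)/3.
Var(X_t) = E[X_t^2] - (E[X_t])^2 = x_0^2 * exp(2 mu t) * (exp(sigma^2 t) - 1) = (exp(81*t/25) - 1)*exp(-8*t)/9.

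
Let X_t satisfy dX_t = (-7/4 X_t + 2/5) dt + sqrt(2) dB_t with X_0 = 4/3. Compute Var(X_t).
Var(X_t) = 4/7 - 4*exp(-7*t/2)/7

The variance V(t) = Var(X_t) satisfies V'(t) = 2 a V(t) + c^2 with V(0) = 0 (drift coefficient is linear in X, diffusion is constant). With a = -7/4, c = sqrt(2), the solution is
  V(t) = (c^2 / (2 a)) * (exp(2 a t) - 1)
       = (sqrt(2)^2 / (2*(-7/4))) * (exp((-7/2) t) - 1)
       = 4/7 - 4*exp(-7*t/2)/7.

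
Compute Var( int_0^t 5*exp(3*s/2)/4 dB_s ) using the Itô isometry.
Var = 25*exp(3*t)/48 - 25/48

The Itô integral of a deterministic integrand f(s) has mean 0 because each increment f(s) * (B_{s+ds} - B_s) has mean 0. By the Itô isometry:
  Var( int_0^t f(s) dB_s ) = E[ (int_0^t f(s) dB_s)^2 ] = int_0^t f(s)^2 ds.
Here f(s) = 5*exp(3*s/2)/4, so f(s)^2 = 25*exp(3*s)/16. Integrate:
  int_0^t (25*exp(3*s)/16) ds = 25*exp(3*t)/48 - 25/48.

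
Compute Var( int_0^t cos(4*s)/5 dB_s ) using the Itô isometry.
Var = t/50 + sin(4*t)*cos(4*t)/200

The Itô integral of a deterministic integrand f(s) has mean 0 because each increment f(s) * (B_{s+ds} - B_s) has mean 0. By the Itô isometry:
  Var( int_0^t f(s) dB_s ) = E[ (int_0^t f(s) dB_s)^2 ] = int_0^t f(s)^2 ds.
Here f(s) = cos(4*s)/5, so f(s)^2 = cos(4*s)^2/25. Integrate:
  int_0^t (cos(4*s)^2/25) ds = t/50 + sin(4*t)*cos(4*t)/200.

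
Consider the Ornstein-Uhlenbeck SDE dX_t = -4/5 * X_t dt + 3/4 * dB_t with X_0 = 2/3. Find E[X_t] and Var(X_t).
E[X_t] = 2*exp(-4*t/5)/3; Var(X_t) = 45/128 - 45*exp(-8*t/5)/128

The OU SDE dX = -theta X dt + sigma dB admits the integrating factor exp(theta t): d(exp(theta t) X_t) = sigma exp(theta t) dB_t. Integrating from 0 to t:
  X_t = x_0 * exp(-theta t) + sigma * int_0^t exp(-theta (t-s)) dB_s.
The Itô integral has mean 0 and (by the Itô isometry) variance sigma^2 * int_0^t exp(-2 theta (t - s)) ds = sigma^2 * (1 - exp(-2 theta t)) / (2 theta).
With theta = 4/5, sigma = 3/4, x_0 = 2/3:
  E[X_t] = 2/3 * exp(-4/5 t) = 2*exp(-4*t/5)/3
  Var(X_t) = (3/4)^2 * (1 - exp(-2*4/5 t)) / (2 * 4/5) = 45/128 - 45*exp(-8*t/5)/128.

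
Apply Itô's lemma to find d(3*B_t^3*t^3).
d(3*B_t^3*t^3) = (9*B_t*t^2*(B_t^2 + t)) dt + (9*B_t^2*t^3) dB_t

Itô's formula for f(t, x): d f(t, B_t) = (f_t + (1/2) f_xx) dt + f_x dB_t. Compute partials of f(t, x) = 3*t^3*x^3:
  f_t(t,x)  = 9*t^2*x^3
  f_x(t,x)  = 9*t^3*x^2
  f_xx(t,x) = 18*t^3*x
Assemble drift = f_t + (1/2) f_xx = 9*t^2*x*(t + x^2) and diffusion = f_x = 9*t^3*x^2. Substituting x = B_t:
  d(3*B_t^3*t^3) = (9*B_t*t^2*(B_t^2 + t)) dt + (9*B_t^2*t^3) dB_t.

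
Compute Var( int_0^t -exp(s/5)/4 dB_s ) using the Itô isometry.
Var = 5*exp(2*t/5)/32 - 5/32

The Itô integral of a deterministic integrand f(s) has mean 0 because each increment f(s) * (B_{s+ds} - B_s) has mean 0. By the Itô isometry:
  Var( int_0^t f(s) dB_s ) = E[ (int_0^t f(s) dB_s)^2 ] = int_0^t f(s)^2 ds.
Here f(s) = -exp(s/5)/4, so f(s)^2 = exp(2*s/5)/16. Integrate:
  int_0^t (exp(2*s/5)/16) ds = 5*exp(2*t/5)/32 - 5/32.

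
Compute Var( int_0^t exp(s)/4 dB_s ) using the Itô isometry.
Var = exp(2*t)/32 - 1/32

The Itô integral of a deterministic integrand f(s) has mean 0 because each increment f(s) * (B_{s+ds} - B_s) has mean 0. By the Itô isometry:
  Var( int_0^t f(s) dB_s ) = E[ (int_0^t f(s) dB_s)^2 ] = int_0^t f(s)^2 ds.
Here f(s) = exp(s)/4, so f(s)^2 = exp(2*s)/16. Integrate:
  int_0^t (exp(2*s)/16) ds = exp(2*t)/32 - 1/32.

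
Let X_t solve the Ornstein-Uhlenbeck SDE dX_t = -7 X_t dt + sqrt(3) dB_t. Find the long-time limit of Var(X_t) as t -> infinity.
lim Var(X_t) = 3/14

The OU SDE dX = -theta X dt + sigma dB admits the integrating factor exp(theta t): d(exp(theta t) X_t) = sigma exp(theta t) dB_t. Integrating from 0 to t gives X_t = x_0 * exp(-theta t) + sigma * int_0^t exp(-theta (t-s)) dB_s for any initial x_0. The Itô integral has variance (by the Itô isometry) sigma^2 * int_0^t exp(-2 theta (t - s)) ds = sigma^2 * (1 - exp(-2 theta t)) / (2 theta), independent of x_0.
With theta = 7, sigma = sqrt(3):
  Var(X_t) = (sqrt(3))^2 * (1 - exp(-2*7 t)) / (2 * 7) = 3/14 - 3*exp(-14*t)/14.
As t -> infinity, exp(-2*7 t) -> 0, so the stationary variance is sigma^2 / (2 theta) = 3/14.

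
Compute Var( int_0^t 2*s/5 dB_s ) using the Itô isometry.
Var = 4*t^3/75

The Itô integral of a deterministic integrand f(s) has mean 0 because each increment f(s) * (B_{s+ds} - B_s) has mean 0. By the Itô isometry:
  Var( int_0^t f(s) dB_s ) = E[ (int_0^t f(s) dB_s)^2 ] = int_0^t f(s)^2 ds.
Here f(s) = 2*s/5, so f(s)^2 = 4*s^2/25. Integrate:
  int_0^t (4*s^2/25) ds = 4*t^3/75.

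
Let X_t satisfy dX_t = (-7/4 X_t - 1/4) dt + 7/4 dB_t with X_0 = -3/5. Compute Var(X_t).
Var(X_t) = 7/8 - 7*exp(-7*t/2)/8

The variance V(t) = Var(X_t) satisfies V'(t) = 2 a V(t) + c^2 with V(0) = 0 (drift coefficient is linear in X, diffusion is constant). With a = -7/4, c = 7/4, the solution is
  V(t) = (c^2 / (2 a)) * (exp(2 a t) - 1)
       = ((7/4)^2 / (2*(-7/4))) * (exp((-7/2) t) - 1)
       = 7/8 - 7*exp(-7*t/2)/8.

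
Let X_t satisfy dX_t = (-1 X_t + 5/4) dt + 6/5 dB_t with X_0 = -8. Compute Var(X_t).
Var(X_t) = 18/25 - 18*exp(-2*t)/25

The variance V(t) = Var(X_t) satisfies V'(t) = 2 a V(t) + c^2 with V(0) = 0 (drift coefficient is linear in X, diffusion is constant). With a = -1, c = 6/5, the solution is
  V(t) = (c^2 / (2 a)) * (exp(2 a t) - 1)
       = ((6/5)^2 / (2*(-1))) * (exp((-2) t) - 1)
       = 18/25 - 18*exp(-2*t)/25.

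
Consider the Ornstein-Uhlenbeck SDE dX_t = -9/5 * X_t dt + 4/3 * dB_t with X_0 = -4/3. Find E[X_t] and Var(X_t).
E[X_t] = -4*exp(-9*t/5)/3; Var(X_t) = 40/81 - 40*exp(-18*t/5)/81

The OU SDE dX = -theta X dt + sigma dB admits the integrating factor exp(theta t): d(exp(theta t) X_t) = sigma exp(theta t) dB_t. Integrating from 0 to t:
  X_t = x_0 * exp(-theta t) + sigma * int_0^t exp(-theta (t-s)) dB_s.
The Itô integral has mean 0 and (by the Itô isometry) variance sigma^2 * int_0^t exp(-2 theta (t - s)) ds = sigma^2 * (1 - exp(-2 theta t)) / (2 theta).
With theta = 9/5, sigma = 4/3, x_0 = -4/3:
  E[X_t] = -4/3 * exp(-9/5 t) = -4*exp(-9*t/5)/3
  Var(X_t) = (4/3)^2 * (1 - exp(-2*9/5 t)) / (2 * 9/5) = 40/81 - 40*exp(-18*t/5)/81.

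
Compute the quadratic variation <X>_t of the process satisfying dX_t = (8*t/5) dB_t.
<X>_t = 64*t^3/75

For an Itô process dX_t = a(t) dt + b(t) dB_t, the quadratic variation is <X>_t = int_0^t b(s)^2 ds (the drift term does not contribute). Here b(s) = 8*s/5, so
  b(s)^2 = 64*s^2/25.
Integrating from 0 to t:
  <X>_t = int_0^t (64*s^2/25) ds = 64*t^3/75.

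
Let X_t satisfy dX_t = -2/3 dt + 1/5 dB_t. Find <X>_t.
<X>_t = t/25

For an Itô process dX_t = a(t) dt + b(t) dB_t, the quadratic variation is <X>_t = int_0^t b(s)^2 ds (the drift term does not contribute). Here b(s) = 1/5, so
  b(s)^2 = 1/25.
Integrating from 0 to t:
  <X>_t = int_0^t (1/25) ds = t/25.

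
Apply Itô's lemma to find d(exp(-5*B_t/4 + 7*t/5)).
d(exp(-5*B_t/4 + 7*t/5)) = (349*exp(-5*B_t/4 + 7*t/5)/160) dt + (-5*exp(-5*B_t/4 + 7*t/5)/4) dB_t

Itô's formula for f(t, x): d f(t, B_t) = (f_t + (1/2) f_xx) dt + f_x dB_t. Compute partials of f(t, x) = exp(7*t/5 - 5*x/4):
  f_t(t,x)  = 7*exp(7*t/5 - 5*x/4)/5
  f_x(t,x)  = -5*exp(7*t/5 - 5*x/4)/4
  f_xx(t,x) = 25*exp(7*t/5 - 5*x/4)/16
Assemble drift = f_t + (1/2) f_xx = 349*exp(7*t/5 - 5*x/4)/160 and diffusion = f_x = -5*exp(7*t/5 - 5*x/4)/4. Substituting x = B_t:
  d(exp(-5*B_t/4 + 7*t/5)) = (349*exp(-5*B_t/4 + 7*t/5)/160) dt + (-5*exp(-5*B_t/4 + 7*t/5)/4) dB_t.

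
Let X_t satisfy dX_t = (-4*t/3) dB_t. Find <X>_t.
<X>_t = 16*t^3/27

For an Itô process dX_t = a(t) dt + b(t) dB_t, the quadratic variation is <X>_t = int_0^t b(s)^2 ds (the drift term does not contribute). Here b(s) = -4*s/3, so
  b(s)^2 = 16*s^2/9.
Integrating from 0 to t:
  <X>_t = int_0^t (16*s^2/9) ds = 16*t^3/27.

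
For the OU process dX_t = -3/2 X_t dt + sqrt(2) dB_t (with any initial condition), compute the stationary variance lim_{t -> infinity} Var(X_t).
lim Var(X_t) = 2/3

The OU SDE dX = -theta X dt + sigma dB admits the integrating factor exp(theta t): d(exp(theta t) X_t) = sigma exp(theta t) dB_t. Integrating from 0 to t gives X_t = x_0 * exp(-theta t) + sigma * int_0^t exp(-theta (t-s)) dB_s for any initial x_0. The Itô integral has variance (by the Itô isometry) sigma^2 * int_0^t exp(-2 theta (t - s)) ds = sigma^2 * (1 - exp(-2 theta t)) / (2 theta), independent of x_0.
With theta = 3/2, sigma = sqrt(2):
  Var(X_t) = (sqrt(2))^2 * (1 - exp(-2*3/2 t)) / (2 * 3/2) = 2/3 - 2*exp(-3*t)/3.
As t -> infinity, exp(-2*3/2 t) -> 0, so the stationary variance is sigma^2 / (2 theta) = 2/3.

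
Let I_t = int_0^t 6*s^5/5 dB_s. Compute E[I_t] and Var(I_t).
E[I_t] = 0; Var(I_t) = 36*t^11/275

The Itô integral of a deterministic integrand f(s) has mean 0 because each increment f(s) * (B_{s+ds} - B_s) has mean 0. By the Itô isometry:
  Var( int_0^t f(s) dB_s ) = E[ (int_0^t f(s) dB_s)^2 ] = int_0^t f(s)^2 ds.
Here f(s) = 6*s^5/5, so f(s)^2 = 36*s^10/25. Integrate:
  int_0^t (36*s^10/25) ds = 36*t^11/275.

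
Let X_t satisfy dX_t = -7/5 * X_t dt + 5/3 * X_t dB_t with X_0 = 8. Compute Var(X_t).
Var(X_t) = -64*exp(-14*t/5) + 64*exp(-t/45)

For GBM dX = mu X dt + sigma X dB with X_0 = x_0, apply Itô to Y = log X: dY = (mu - sigma^2/2) dt + sigma dB, so Y_t = log(x_0) + (mu - sigma^2/2) t + sigma B_t and hence X_t = x_0 * exp((mu - sigma^2/2) t + sigma B_t).
With mu = -7/5, sigma = 5/3, x_0 = 8, this gives:
  X_t = 8 * exp((-251/90) * t + (5/3) * B_t).
Since sigma*B_t ~ Normal(0, sigma^2 t), E[exp(sigma*B_t)] = exp(sigma^2 t / 2); so E[X_t] = x_0 * exp((mu - sigma^2/2) t) * exp(sigma^2 t / 2) = x_0 * exp(mu t) = 8*exp(-7*t/5).
Var(X_t) = E[X_t^2] - (E[X_t])^2 = x_0^2 * exp(2 mu t) * (exp(sigma^2 t) - 1) = -64*exp(-14*t/5) + 64*exp(-t/45).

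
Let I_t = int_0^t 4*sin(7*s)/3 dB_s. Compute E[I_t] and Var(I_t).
E[I_t] = 0; Var(I_t) = 8*t/9 - 4*sin(14*t)/63

The Itô integral of a deterministic integrand f(s) has mean 0 because each increment f(s) * (B_{s+ds} - B_s) has mean 0. By the Itô isometry:
  Var( int_0^t f(s) dB_s ) = E[ (int_0^t f(s) dB_s)^2 ] = int_0^t f(s)^2 ds.
Here f(s) = 4*sin(7*s)/3, so f(s)^2 = 16*sin(7*s)^2/9. Integrate:
  int_0^t (16*sin(7*s)^2/9) ds = 8*t/9 - 4*sin(14*t)/63.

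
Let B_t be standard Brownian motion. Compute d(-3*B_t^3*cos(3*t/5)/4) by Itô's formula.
d(-3*B_t^3*cos(3*t/5)/4) = (9*B_t*(B_t^2*sin(3*t/5) - 5*cos(3*t/5))/20) dt + (-9*B_t^2*cos(3*t/5)/4) dB_t

Itô's formula for f(t, x): d f(t, B_t) = (f_t + (1/2) f_xx) dt + f_x dB_t. Compute partials of f(t, x) = -3*x^3*cos(3*t/5)/4:
  f_t(t,x)  = 9*x^3*sin(3*t/5)/20
  f_x(t,x)  = -9*x^2*cos(3*t/5)/4
  f_xx(t,x) = -9*x*cos(3*t/5)/2
Assemble drift = f_t + (1/2) f_xx = 9*x*(x^2*sin(3*t/5) - 5*cos(3*t/5))/20 and diffusion = f_x = -9*x^2*cos(3*t/5)/4. Substituting x = B_t:
  d(-3*B_t^3*cos(3*t/5)/4) = (9*B_t*(B_t^2*sin(3*t/5) - 5*cos(3*t/5))/20) dt + (-9*B_t^2*cos(3*t/5)/4) dB_t.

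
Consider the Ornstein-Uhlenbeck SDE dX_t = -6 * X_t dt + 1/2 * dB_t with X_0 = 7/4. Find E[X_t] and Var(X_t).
E[X_t] = 7*exp(-6*t)/4; Var(X_t) = 1/48 - exp(-12*t)/48

The OU SDE dX = -theta X dt + sigma dB admits the integrating factor exp(theta t): d(exp(theta t) X_t) = sigma exp(theta t) dB_t. Integrating from 0 to t:
  X_t = x_0 * exp(-theta t) + sigma * int_0^t exp(-theta (t-s)) dB_s.
The Itô integral has mean 0 and (by the Itô isometry) variance sigma^2 * int_0^t exp(-2 theta (t - s)) ds = sigma^2 * (1 - exp(-2 theta t)) / (2 theta).
With theta = 6, sigma = 1/2, x_0 = 7/4:
  E[X_t] = 7/4 * exp(-6 t) = 7*exp(-6*t)/4
  Var(X_t) = (1/2)^2 * (1 - exp(-2*6 t)) / (2 * 6) = 1/48 - exp(-12*t)/48.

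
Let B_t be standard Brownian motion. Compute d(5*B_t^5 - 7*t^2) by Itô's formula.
d(5*B_t^5 - 7*t^2) = (50*B_t^3 - 14*t) dt + (25*B_t^4) dB_t

Itô's formula for f(t, x): d f(t, B_t) = (f_t + (1/2) f_xx) dt + f_x dB_t. Compute partials of f(t, x) = -7*t^2 + 5*x^5:
  f_t(t,x)  = -14*t
  f_x(t,x)  = 25*x^4
  f_xx(t,x) = 100*x^3
Assemble drift = f_t + (1/2) f_xx = -14*t + 50*x^3 and diffusion = f_x = 25*x^4. Substituting x = B_t:
  d(5*B_t^5 - 7*t^2) = (50*B_t^3 - 14*t) dt + (25*B_t^4) dB_t.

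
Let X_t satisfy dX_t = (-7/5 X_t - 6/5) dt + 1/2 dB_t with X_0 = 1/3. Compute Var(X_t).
Var(X_t) = 5/56 - 5*exp(-14*t/5)/56

The variance V(t) = Var(X_t) satisfies V'(t) = 2 a V(t) + c^2 with V(0) = 0 (drift coefficient is linear in X, diffusion is constant). With a = -7/5, c = 1/2, the solution is
  V(t) = (c^2 / (2 a)) * (exp(2 a t) - 1)
       = ((1/2)^2 / (2*(-7/5))) * (exp((-14/5) t) - 1)
       = 5/56 - 5*exp(-14*t/5)/56.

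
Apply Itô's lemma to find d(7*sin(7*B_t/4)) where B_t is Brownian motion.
d(7*sin(7*B_t/4)) = (-343*sin(7*B_t/4)/32) dt + (49*cos(7*B_t/4)/4) dB_t

Itô's formula for f(B_t) gives d f(B_t) = f'(B_t) dB_t + (1/2) f''(B_t) dt. Compute derivatives of f(x) = 7*sin(7*x/4):
  f'(x)  = 49*cos(7*x/4)/4
  f''(x) = -343*sin(7*x/4)/16
Substitute x = B_t and multiply the f'' term by 1/2:
  drift     = (1/2) * (-343*sin(7*x/4)/16) evaluated at B_t = -343*sin(7*B_t/4)/32
  diffusion = (49*cos(7*x/4)/4) evaluated at B_t = 49*cos(7*B_t/4)/4
Therefore d(7*sin(7*B_t/4)) = (-343*sin(7*B_t/4)/32) dt + (49*cos(7*B_t/4)/4) dB_t.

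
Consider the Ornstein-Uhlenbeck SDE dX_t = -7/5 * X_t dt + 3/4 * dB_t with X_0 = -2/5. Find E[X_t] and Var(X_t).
E[X_t] = -2*exp(-7*t/5)/5; Var(X_t) = 45/224 - 45*exp(-14*t/5)/224

The OU SDE dX = -theta X dt + sigma dB admits the integrating factor exp(theta t): d(exp(theta t) X_t) = sigma exp(theta t) dB_t. Integrating from 0 to t:
  X_t = x_0 * exp(-theta t) + sigma * int_0^t exp(-theta (t-s)) dB_s.
The Itô integral has mean 0 and (by the Itô isometry) variance sigma^2 * int_0^t exp(-2 theta (t - s)) ds = sigma^2 * (1 - exp(-2 theta t)) / (2 theta).
With theta = 7/5, sigma = 3/4, x_0 = -2/5:
  E[X_t] = -2/5 * exp(-7/5 t) = -2*exp(-7*t/5)/5
  Var(X_t) = (3/4)^2 * (1 - exp(-2*7/5 t)) / (2 * 7/5) = 45/224 - 45*exp(-14*t/5)/224.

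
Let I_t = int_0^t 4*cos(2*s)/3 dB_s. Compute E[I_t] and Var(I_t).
E[I_t] = 0; Var(I_t) = 8*t/9 + 2*sin(4*t)/9

The Itô integral of a deterministic integrand f(s) has mean 0 because each increment f(s) * (B_{s+ds} - B_s) has mean 0. By the Itô isometry:
  Var( int_0^t f(s) dB_s ) = E[ (int_0^t f(s) dB_s)^2 ] = int_0^t f(s)^2 ds.
Here f(s) = 4*cos(2*s)/3, so f(s)^2 = 16*cos(2*s)^2/9. Integrate:
  int_0^t (16*cos(2*s)^2/9) ds = 8*t/9 + 2*sin(4*t)/9.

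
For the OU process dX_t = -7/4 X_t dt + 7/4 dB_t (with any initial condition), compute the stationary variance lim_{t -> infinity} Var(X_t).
lim Var(X_t) = 7/8

The OU SDE dX = -theta X dt + sigma dB admits the integrating factor exp(theta t): d(exp(theta t) X_t) = sigma exp(theta t) dB_t. Integrating from 0 to t gives X_t = x_0 * exp(-theta t) + sigma * int_0^t exp(-theta (t-s)) dB_s for any initial x_0. The Itô integral has variance (by the Itô isometry) sigma^2 * int_0^t exp(-2 theta (t - s)) ds = sigma^2 * (1 - exp(-2 theta t)) / (2 theta), independent of x_0.
With theta = 7/4, sigma = 7/4:
  Var(X_t) = (7/4)^2 * (1 - exp(-2*7/4 t)) / (2 * 7/4) = 7/8 - 7*exp(-7*t/2)/8.
As t -> infinity, exp(-2*7/4 t) -> 0, so the stationary variance is sigma^2 / (2 theta) = 7/8.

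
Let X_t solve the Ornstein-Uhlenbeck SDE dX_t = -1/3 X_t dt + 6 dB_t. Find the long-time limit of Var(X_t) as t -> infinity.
lim Var(X_t) = 54

The OU SDE dX = -theta X dt + sigma dB admits the integrating factor exp(theta t): d(exp(theta t) X_t) = sigma exp(theta t) dB_t. Integrating from 0 to t gives X_t = x_0 * exp(-theta t) + sigma * int_0^t exp(-theta (t-s)) dB_s for any initial x_0. The Itô integral has variance (by the Itô isometry) sigma^2 * int_0^t exp(-2 theta (t - s)) ds = sigma^2 * (1 - exp(-2 theta t)) / (2 theta), independent of x_0.
With theta = 1/3, sigma = 6:
  Var(X_t) = (6)^2 * (1 - exp(-2*1/3 t)) / (2 * 1/3) = 54 - 54*exp(-2*t/3).
As t -> infinity, exp(-2*1/3 t) -> 0, so the stationary variance is sigma^2 / (2 theta) = 54.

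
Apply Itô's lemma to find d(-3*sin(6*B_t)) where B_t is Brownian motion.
d(-3*sin(6*B_t)) = (54*sin(6*B_t)) dt + (-18*cos(6*B_t)) dB_t

Itô's formula for f(B_t) gives d f(B_t) = f'(B_t) dB_t + (1/2) f''(B_t) dt. Compute derivatives of f(x) = -3*sin(6*x):
  f'(x)  = -18*cos(6*x)
  f''(x) = 108*sin(6*x)
Substitute x = B_t and multiply the f'' term by 1/2:
  drift     = (1/2) * (108*sin(6*x)) evaluated at B_t = 54*sin(6*B_t)
  diffusion = (-18*cos(6*x)) evaluated at B_t = -18*cos(6*B_t)
Therefore d(-3*sin(6*B_t)) = (54*sin(6*B_t)) dt + (-18*cos(6*B_t)) dB_t.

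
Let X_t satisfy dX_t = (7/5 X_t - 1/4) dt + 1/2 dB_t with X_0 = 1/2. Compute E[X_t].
E[X_t] = 9*exp(7*t/5)/28 + 5/28

Taking expectations and using E[dB_t] = 0, the mean m(t) = E[X_t] satisfies the ODE m'(t) = a m(t) + b with m(0) = x_0. With a = 7/5, b = -1/4, x_0 = 1/2, the solution is
  m(t) = x_0 * exp(a t) + (b/a) * (exp(a t) - 1)
       = (1/2) * exp((7/5) t) + ((-1/4)/(7/5)) * (exp((7/5) t) - 1)
       = 9*exp(7*t/5)/28 + 5/28.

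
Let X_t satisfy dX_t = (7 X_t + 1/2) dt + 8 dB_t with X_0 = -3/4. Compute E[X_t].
E[X_t] = -19*exp(7*t)/28 - 1/14

Taking expectations and using E[dB_t] = 0, the mean m(t) = E[X_t] satisfies the ODE m'(t) = a m(t) + b with m(0) = x_0. With a = 7, b = 1/2, x_0 = -3/4, the solution is
  m(t) = x_0 * exp(a t) + (b/a) * (exp(a t) - 1)
       = (-3/4) * exp(7 t) + ((1/2)/7) * (exp(7 t) - 1)
       = -19*exp(7*t)/28 - 1/14.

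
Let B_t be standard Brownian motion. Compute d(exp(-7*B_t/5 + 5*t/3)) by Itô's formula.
d(exp(-7*B_t/5 + 5*t/3)) = (397*exp(-7*B_t/5 + 5*t/3)/150) dt + (-7*exp(-7*B_t/5 + 5*t/3)/5) dB_t

Itô's formula for f(t, x): d f(t, B_t) = (f_t + (1/2) f_xx) dt + f_x dB_t. Compute partials of f(t, x) = exp(5*t/3 - 7*x/5):
  f_t(t,x)  = 5*exp(5*t/3 - 7*x/5)/3
  f_x(t,x)  = -7*exp(5*t/3 - 7*x/5)/5
  f_xx(t,x) = 49*exp(5*t/3 - 7*x/5)/25
Assemble drift = f_t + (1/2) f_xx = 397*exp(5*t/3 - 7*x/5)/150 and diffusion = f_x = -7*exp(5*t/3 - 7*x/5)/5. Substituting x = B_t:
  d(exp(-7*B_t/5 + 5*t/3)) = (397*exp(-7*B_t/5 + 5*t/3)/150) dt + (-7*exp(-7*B_t/5 + 5*t/3)/5) dB_t.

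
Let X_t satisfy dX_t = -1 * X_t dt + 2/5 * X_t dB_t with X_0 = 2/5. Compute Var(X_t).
Var(X_t) = (4*exp(4*t/25) - 4)*exp(-2*t)/25

For GBM dX = mu X dt + sigma X dB with X_0 = x_0, apply Itô to Y = log X: dY = (mu - sigma^2/2) dt + sigma dB, so Y_t = log(x_0) + (mu - sigma^2/2) t + sigma B_t and hence X_t = x_0 * exp((mu - sigma^2/2) t + sigma B_t).
With mu = -1, sigma = 2/5, x_0 = 2/5, this gives:
  X_t = 2/5 * exp((-27/25) * t + (2/5) * B_t).
Since sigma*B_t ~ Normal(0, sigma^2 t), E[exp(sigma*B_t)] = exp(sigma^2 t / 2); so E[X_t] = x_0 * exp((mu - sigma^2/2) t) * exp(sigma^2 t / 2) = x_0 * exp(mu t) = 2*exp(-t)/5.
Var(X_t) = E[X_t^2] - (E[X_t])^2 = x_0^2 * exp(2 mu t) * (exp(sigma^2 t) - 1) = (4*exp(4*t/25) - 4)*exp(-2*t)/25.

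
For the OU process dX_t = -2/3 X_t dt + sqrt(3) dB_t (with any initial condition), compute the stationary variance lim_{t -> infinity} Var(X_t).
lim Var(X_t) = 9/4

The OU SDE dX = -theta X dt + sigma dB admits the integrating factor exp(theta t): d(exp(theta t) X_t) = sigma exp(theta t) dB_t. Integrating from 0 to t gives X_t = x_0 * exp(-theta t) + sigma * int_0^t exp(-theta (t-s)) dB_s for any initial x_0. The Itô integral has variance (by the Itô isometry) sigma^2 * int_0^t exp(-2 theta (t - s)) ds = sigma^2 * (1 - exp(-2 theta t)) / (2 theta), independent of x_0.
With theta = 2/3, sigma = sqrt(3):
  Var(X_t) = (sqrt(3))^2 * (1 - exp(-2*2/3 t)) / (2 * 2/3) = 9/4 - 9*exp(-4*t/3)/4.
As t -> infinity, exp(-2*2/3 t) -> 0, so the stationary variance is sigma^2 / (2 theta) = 9/4.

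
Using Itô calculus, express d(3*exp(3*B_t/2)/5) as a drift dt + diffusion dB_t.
d(3*exp(3*B_t/2)/5) = (27*exp(3*B_t/2)/40) dt + (9*exp(3*B_t/2)/10) dB_t

Itô's formula for f(B_t) gives d f(B_t) = f'(B_t) dB_t + (1/2) f''(B_t) dt. Compute derivatives of f(x) = 3*exp(3*x/2)/5:
  f'(x)  = 9*exp(3*x/2)/10
  f''(x) = 27*exp(3*x/2)/20
Substitute x = B_t and multiply the f'' term by 1/2:
  drift     = (1/2) * (27*exp(3*x/2)/20) evaluated at B_t = 27*exp(3*B_t/2)/40
  diffusion = (9*exp(3*x/2)/10) evaluated at B_t = 9*exp(3*B_t/2)/10
Therefore d(3*exp(3*B_t/2)/5) = (27*exp(3*B_t/2)/40) dt + (9*exp(3*B_t/2)/10) dB_t.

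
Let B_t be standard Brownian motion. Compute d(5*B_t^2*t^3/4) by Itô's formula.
d(5*B_t^2*t^3/4) = (5*t^2*(3*B_t^2 + t)/4) dt + (5*B_t*t^3/2) dB_t

Itô's formula for f(t, x): d f(t, B_t) = (f_t + (1/2) f_xx) dt + f_x dB_t. Compute partials of f(t, x) = 5*t^3*x^2/4:
  f_t(t,x)  = 15*t^2*x^2/4
  f_x(t,x)  = 5*t^3*x/2
  f_xx(t,x) = 5*t^3/2
Assemble drift = f_t + (1/2) f_xx = 5*t^2*(t + 3*x^2)/4 and diffusion = f_x = 5*t^3*x/2. Substituting x = B_t:
  d(5*B_t^2*t^3/4) = (5*t^2*(3*B_t^2 + t)/4) dt + (5*B_t*t^3/2) dB_t.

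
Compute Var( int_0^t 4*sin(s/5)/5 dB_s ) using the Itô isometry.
Var = 8*t/25 - 4*sin(2*t/5)/5

The Itô integral of a deterministic integrand f(s) has mean 0 because each increment f(s) * (B_{s+ds} - B_s) has mean 0. By the Itô isometry:
  Var( int_0^t f(s) dB_s ) = E[ (int_0^t f(s) dB_s)^2 ] = int_0^t f(s)^2 ds.
Here f(s) = 4*sin(s/5)/5, so f(s)^2 = 16*sin(s/5)^2/25. Integrate:
  int_0^t (16*sin(s/5)^2/25) ds = 8*t/25 - 4*sin(2*t/5)/5.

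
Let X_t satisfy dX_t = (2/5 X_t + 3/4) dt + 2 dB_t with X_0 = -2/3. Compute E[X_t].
E[X_t] = 29*exp(2*t/5)/24 - 15/8

Taking expectations and using E[dB_t] = 0, the mean m(t) = E[X_t] satisfies the ODE m'(t) = a m(t) + b with m(0) = x_0. With a = 2/5, b = 3/4, x_0 = -2/3, the solution is
  m(t) = x_0 * exp(a t) + (b/a) * (exp(a t) - 1)
       = (-2/3) * exp((2/5) t) + ((3/4)/(2/5)) * (exp((2/5) t) - 1)
       = 29*exp(2*t/5)/24 - 15/8.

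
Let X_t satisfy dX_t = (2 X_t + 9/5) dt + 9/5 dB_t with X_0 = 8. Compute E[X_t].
E[X_t] = 89*exp(2*t)/10 - 9/10

Taking expectations and using E[dB_t] = 0, the mean m(t) = E[X_t] satisfies the ODE m'(t) = a m(t) + b with m(0) = x_0. With a = 2, b = 9/5, x_0 = 8, the solution is
  m(t) = x_0 * exp(a t) + (b/a) * (exp(a t) - 1)
       = 8 * exp(2 t) + ((9/5)/2) * (exp(2 t) - 1)
       = 89*exp(2*t)/10 - 9/10.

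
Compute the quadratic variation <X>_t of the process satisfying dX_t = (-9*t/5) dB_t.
<X>_t = 27*t^3/25

For an Itô process dX_t = a(t) dt + b(t) dB_t, the quadratic variation is <X>_t = int_0^t b(s)^2 ds (the drift term does not contribute). Here b(s) = -9*s/5, so
  b(s)^2 = 81*s^2/25.
Integrating from 0 to t:
  <X>_t = int_0^t (81*s^2/25) ds = 27*t^3/25.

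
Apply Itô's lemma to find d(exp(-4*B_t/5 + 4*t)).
d(exp(-4*B_t/5 + 4*t)) = (108*exp(-4*B_t/5 + 4*t)/25) dt + (-4*exp(-4*B_t/5 + 4*t)/5) dB_t

Itô's formula for f(t, x): d f(t, B_t) = (f_t + (1/2) f_xx) dt + f_x dB_t. Compute partials of f(t, x) = exp(4*t - 4*x/5):
  f_t(t,x)  = 4*exp(4*t - 4*x/5)
  f_x(t,x)  = -4*exp(4*t - 4*x/5)/5
  f_xx(t,x) = 16*exp(4*t - 4*x/5)/25
Assemble drift = f_t + (1/2) f_xx = 108*exp(4*t - 4*x/5)/25 and diffusion = f_x = -4*exp(4*t - 4*x/5)/5. Substituting x = B_t:
  d(exp(-4*B_t/5 + 4*t)) = (108*exp(-4*B_t/5 + 4*t)/25) dt + (-4*exp(-4*B_t/5 + 4*t)/5) dB_t.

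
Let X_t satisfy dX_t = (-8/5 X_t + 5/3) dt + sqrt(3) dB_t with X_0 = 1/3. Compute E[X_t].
E[X_t] = 25/24 - 17*exp(-8*t/5)/24

Taking expectations and using E[dB_t] = 0, the mean m(t) = E[X_t] satisfies the ODE m'(t) = a m(t) + b with m(0) = x_0. With a = -8/5, b = 5/3, x_0 = 1/3, the solution is
  m(t) = x_0 * exp(a t) + (b/a) * (exp(a t) - 1)
       = (1/3) * exp((-8/5) t) + ((5/3)/(-8/5)) * (exp((-8/5) t) - 1)
       = 25/24 - 17*exp(-8*t/5)/24.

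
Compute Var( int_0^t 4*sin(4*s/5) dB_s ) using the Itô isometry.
Var = 8*t - 10*sin(4*t/5)*cos(4*t/5)

The Itô integral of a deterministic integrand f(s) has mean 0 because each increment f(s) * (B_{s+ds} - B_s) has mean 0. By the Itô isometry:
  Var( int_0^t f(s) dB_s ) = E[ (int_0^t f(s) dB_s)^2 ] = int_0^t f(s)^2 ds.
Here f(s) = 4*sin(4*s/5), so f(s)^2 = 16*sin(4*s/5)^2. Integrate:
  int_0^t (16*sin(4*s/5)^2) ds = 8*t - 10*sin(4*t/5)*cos(4*t/5).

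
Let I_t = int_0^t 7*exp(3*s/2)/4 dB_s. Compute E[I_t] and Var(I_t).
E[I_t] = 0; Var(I_t) = 49*exp(3*t)/48 - 49/48

The Itô integral of a deterministic integrand f(s) has mean 0 because each increment f(s) * (B_{s+ds} - B_s) has mean 0. By the Itô isometry:
  Var( int_0^t f(s) dB_s ) = E[ (int_0^t f(s) dB_s)^2 ] = int_0^t f(s)^2 ds.
Here f(s) = 7*exp(3*s/2)/4, so f(s)^2 = 49*exp(3*s)/16. Integrate:
  int_0^t (49*exp(3*s)/16) ds = 49*exp(3*t)/48 - 49/48.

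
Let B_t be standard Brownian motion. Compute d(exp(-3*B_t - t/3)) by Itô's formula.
d(exp(-3*B_t - t/3)) = (25*exp(-3*B_t - t/3)/6) dt + (-3*exp(-3*B_t - t/3)) dB_t

Itô's formula for f(t, x): d f(t, B_t) = (f_t + (1/2) f_xx) dt + f_x dB_t. Compute partials of f(t, x) = exp(-t/3 - 3*x):
  f_t(t,x)  = -exp(-t/3 - 3*x)/3
  f_x(t,x)  = -3*exp(-t/3 - 3*x)
  f_xx(t,x) = 9*exp(-t/3 - 3*x)
Assemble drift = f_t + (1/2) f_xx = 25*exp(-t/3 - 3*x)/6 and diffusion = f_x = -3*exp(-t/3 - 3*x). Substituting x = B_t:
  d(exp(-3*B_t - t/3)) = (25*exp(-3*B_t - t/3)/6) dt + (-3*exp(-3*B_t - t/3)) dB_t.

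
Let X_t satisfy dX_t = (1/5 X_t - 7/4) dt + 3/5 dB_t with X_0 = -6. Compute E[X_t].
E[X_t] = 35/4 - 59*exp(t/5)/4

Taking expectations and using E[dB_t] = 0, the mean m(t) = E[X_t] satisfies the ODE m'(t) = a m(t) + b with m(0) = x_0. With a = 1/5, b = -7/4, x_0 = -6, the solution is
  m(t) = x_0 * exp(a t) + (b/a) * (exp(a t) - 1)
       = (-6) * exp((1/5) t) + ((-7/4)/(1/5)) * (exp((1/5) t) - 1)
       = 35/4 - 59*exp(t/5)/4.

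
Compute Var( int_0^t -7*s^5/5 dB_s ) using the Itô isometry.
Var = 49*t^11/275

The Itô integral of a deterministic integrand f(s) has mean 0 because each increment f(s) * (B_{s+ds} - B_s) has mean 0. By the Itô isometry:
  Var( int_0^t f(s) dB_s ) = E[ (int_0^t f(s) dB_s)^2 ] = int_0^t f(s)^2 ds.
Here f(s) = -7*s^5/5, so f(s)^2 = 49*s^10/25. Integrate:
  int_0^t (49*s^10/25) ds = 49*t^11/275.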